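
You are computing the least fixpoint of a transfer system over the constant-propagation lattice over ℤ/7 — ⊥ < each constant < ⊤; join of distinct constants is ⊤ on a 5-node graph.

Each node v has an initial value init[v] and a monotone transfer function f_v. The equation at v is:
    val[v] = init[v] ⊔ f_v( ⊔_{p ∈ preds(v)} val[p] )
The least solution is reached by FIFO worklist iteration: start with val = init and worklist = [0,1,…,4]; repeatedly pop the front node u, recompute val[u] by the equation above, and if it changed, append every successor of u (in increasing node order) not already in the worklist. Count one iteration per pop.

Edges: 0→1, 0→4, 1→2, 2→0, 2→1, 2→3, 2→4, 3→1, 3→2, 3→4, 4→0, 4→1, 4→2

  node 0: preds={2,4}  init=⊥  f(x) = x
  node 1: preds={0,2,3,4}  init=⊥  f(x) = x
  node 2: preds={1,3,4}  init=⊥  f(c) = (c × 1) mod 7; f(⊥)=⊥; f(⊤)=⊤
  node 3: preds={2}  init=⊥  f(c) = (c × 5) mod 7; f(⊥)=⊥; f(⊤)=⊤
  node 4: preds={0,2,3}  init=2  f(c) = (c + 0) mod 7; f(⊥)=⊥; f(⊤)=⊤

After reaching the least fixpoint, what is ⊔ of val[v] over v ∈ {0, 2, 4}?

Worklist (15 pops):
  #1 pop 0: in=2 → 2 (was ⊥); enqueue []
  #2 pop 1: in=2 → 2 (was ⊥); enqueue []
  #3 pop 2: in=2 → 2 (was ⊥); enqueue [0,1]
  #4 pop 3: in=2 → 3 (was ⊥); enqueue [2]
  #5 pop 4: in=⊤ → ⊤ (was 2); enqueue []
  #6 pop 0: in=⊤ → ⊤ (was 2); enqueue [4]
  #7 pop 1: in=⊤ → ⊤ (was 2); enqueue []
  #8 pop 2: in=⊤ → ⊤ (was 2); enqueue [0,1,3]
  #9 pop 4: in=⊤ → ⊤ (no change)
  #10 pop 0: in=⊤ → ⊤ (no change)
  #11 pop 1: in=⊤ → ⊤ (no change)
  #12 pop 3: in=⊤ → ⊤ (was 3); enqueue [1,2,4]
  #13 pop 1: in=⊤ → ⊤ (no change)
  #14 pop 2: in=⊤ → ⊤ (no change)
  #15 pop 4: in=⊤ → ⊤ (no change)

Fixpoint:
  val[0] = ⊤
  val[1] = ⊤
  val[2] = ⊤
  val[3] = ⊤
  val[4] = ⊤

⊤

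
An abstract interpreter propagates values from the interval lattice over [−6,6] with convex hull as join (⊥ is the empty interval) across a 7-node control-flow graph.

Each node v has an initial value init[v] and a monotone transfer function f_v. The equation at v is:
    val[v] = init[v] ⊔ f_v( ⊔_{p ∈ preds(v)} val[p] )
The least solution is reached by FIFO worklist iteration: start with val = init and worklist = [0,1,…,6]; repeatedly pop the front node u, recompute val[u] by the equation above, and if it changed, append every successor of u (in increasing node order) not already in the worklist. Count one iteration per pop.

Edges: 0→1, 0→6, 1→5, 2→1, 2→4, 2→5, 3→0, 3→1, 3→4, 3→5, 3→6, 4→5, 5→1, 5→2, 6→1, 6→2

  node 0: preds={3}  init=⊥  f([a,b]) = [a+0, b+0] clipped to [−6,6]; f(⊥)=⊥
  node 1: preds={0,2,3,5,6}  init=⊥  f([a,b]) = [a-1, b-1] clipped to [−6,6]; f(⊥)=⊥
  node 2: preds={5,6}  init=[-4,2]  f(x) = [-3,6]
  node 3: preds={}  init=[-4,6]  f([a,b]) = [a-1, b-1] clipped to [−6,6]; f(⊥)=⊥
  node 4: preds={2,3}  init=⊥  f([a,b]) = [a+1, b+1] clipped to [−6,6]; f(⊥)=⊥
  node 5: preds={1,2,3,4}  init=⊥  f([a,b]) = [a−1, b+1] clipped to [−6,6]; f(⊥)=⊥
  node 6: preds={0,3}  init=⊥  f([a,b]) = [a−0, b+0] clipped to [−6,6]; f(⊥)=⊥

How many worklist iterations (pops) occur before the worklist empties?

10

Trace (10 dequeues):
  [1] u=0 | in [-4,6] | out [-4,6] | prev ⊥ | push {}
  [2] u=1 | in [-4,6] | out [-5,5] | prev ⊥ | push {}
  [3] u=2 | in ⊥ | out [-4,6] | prev [-4,2] | push {1}
  [4] u=3 | in ⊥ | out [-4,6] | ==
  [5] u=4 | in [-4,6] | out [-3,6] | prev ⊥ | push {}
  [6] u=5 | in [-5,6] | out [-6,6] | prev ⊥ | push {2}
  [7] u=6 | in [-4,6] | out [-4,6] | prev ⊥ | push {}
  [8] u=1 | in [-6,6] | out [-6,5] | prev [-5,5] | push {5}
  [9] u=2 | in [-6,6] | out [-4,6] | ==
  [10] u=5 | in [-6,6] | out [-6,6] | ==

Converged values:
  [0] [-4,6]
  [1] [-6,5]
  [2] [-4,6]
  [3] [-4,6]
  [4] [-3,6]
  [5] [-6,6]
  [6] [-4,6]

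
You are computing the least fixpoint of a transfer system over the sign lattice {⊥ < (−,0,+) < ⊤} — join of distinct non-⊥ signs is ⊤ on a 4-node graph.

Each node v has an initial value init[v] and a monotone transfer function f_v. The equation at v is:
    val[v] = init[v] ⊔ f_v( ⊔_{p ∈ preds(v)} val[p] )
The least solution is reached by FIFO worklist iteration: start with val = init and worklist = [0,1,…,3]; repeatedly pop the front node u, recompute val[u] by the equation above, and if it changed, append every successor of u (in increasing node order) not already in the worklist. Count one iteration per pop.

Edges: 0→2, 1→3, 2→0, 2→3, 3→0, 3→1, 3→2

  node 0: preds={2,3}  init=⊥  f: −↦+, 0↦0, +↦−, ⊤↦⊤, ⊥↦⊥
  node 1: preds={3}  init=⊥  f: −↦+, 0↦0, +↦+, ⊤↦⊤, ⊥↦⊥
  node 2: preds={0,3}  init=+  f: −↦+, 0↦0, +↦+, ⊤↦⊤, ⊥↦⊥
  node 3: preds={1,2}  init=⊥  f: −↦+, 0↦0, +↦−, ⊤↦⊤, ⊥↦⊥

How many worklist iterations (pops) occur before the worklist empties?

12

Iteration log — 12 steps:
  step 1. node 0  ⊔preds=+  new=−  old=⊥  +wl: 
  step 2. node 1  ⊔preds=⊥  new=⊥  stable
  step 3. node 2  ⊔preds=−  new=+  stable
  step 4. node 3  ⊔preds=+  new=−  old=⊥  +wl: 0,1,2
  step 5. node 0  ⊔preds=⊤  new=⊤  old=−  +wl: 
  step 6. node 1  ⊔preds=−  new=+  old=⊥  +wl: 3
  step 7. node 2  ⊔preds=⊤  new=⊤  old=+  +wl: 0
  step 8. node 3  ⊔preds=⊤  new=⊤  old=−  +wl: 1,2
  step 9. node 0  ⊔preds=⊤  new=⊤  stable
  step 10. node 1  ⊔preds=⊤  new=⊤  old=+  +wl: 3
  step 11. node 2  ⊔preds=⊤  new=⊤  stable
  step 12. node 3  ⊔preds=⊤  new=⊤  stable

Least fixpoint reached:
  node 0: ⊤
  node 1: ⊤
  node 2: ⊤
  node 3: ⊤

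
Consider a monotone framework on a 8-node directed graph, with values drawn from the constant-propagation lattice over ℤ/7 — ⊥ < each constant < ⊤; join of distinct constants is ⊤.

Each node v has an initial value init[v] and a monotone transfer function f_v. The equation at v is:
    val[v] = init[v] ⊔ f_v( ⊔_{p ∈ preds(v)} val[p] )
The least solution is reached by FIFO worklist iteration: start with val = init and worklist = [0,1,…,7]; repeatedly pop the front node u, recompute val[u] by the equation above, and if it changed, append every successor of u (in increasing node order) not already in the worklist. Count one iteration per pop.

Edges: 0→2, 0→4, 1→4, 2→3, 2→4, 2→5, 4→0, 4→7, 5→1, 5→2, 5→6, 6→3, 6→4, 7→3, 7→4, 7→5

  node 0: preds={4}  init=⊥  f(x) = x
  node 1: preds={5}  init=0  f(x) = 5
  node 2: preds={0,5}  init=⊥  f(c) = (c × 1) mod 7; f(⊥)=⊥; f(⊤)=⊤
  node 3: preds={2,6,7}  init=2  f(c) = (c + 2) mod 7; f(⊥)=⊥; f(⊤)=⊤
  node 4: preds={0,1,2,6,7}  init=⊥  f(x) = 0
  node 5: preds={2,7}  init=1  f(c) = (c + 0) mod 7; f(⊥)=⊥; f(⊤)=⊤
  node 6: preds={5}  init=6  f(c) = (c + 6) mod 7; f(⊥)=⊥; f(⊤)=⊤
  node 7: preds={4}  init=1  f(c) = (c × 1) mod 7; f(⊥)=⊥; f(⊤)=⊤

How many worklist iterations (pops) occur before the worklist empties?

18

Worklist (18 pops):
  #1 pop 0: in=⊥ → ⊥ (no change)
  #2 pop 1: in=1 → ⊤ (was 0); enqueue []
  #3 pop 2: in=1 → 1 (was ⊥); enqueue []
  #4 pop 3: in=⊤ → ⊤ (was 2); enqueue []
  #5 pop 4: in=⊤ → 0 (was ⊥); enqueue [0]
  #6 pop 5: in=1 → 1 (no change)
  #7 pop 6: in=1 → ⊤ (was 6); enqueue [3,4]
  #8 pop 7: in=0 → ⊤ (was 1); enqueue [5]
  #9 pop 0: in=0 → 0 (was ⊥); enqueue [2]
  #10 pop 3: in=⊤ → ⊤ (no change)
  #11 pop 4: in=⊤ → 0 (no change)
  #12 pop 5: in=⊤ → ⊤ (was 1); enqueue [1,6]
  #13 pop 2: in=⊤ → ⊤ (was 1); enqueue [3,4,5]
  #14 pop 1: in=⊤ → ⊤ (no change)
  #15 pop 6: in=⊤ → ⊤ (no change)
  #16 pop 3: in=⊤ → ⊤ (no change)
  #17 pop 4: in=⊤ → 0 (no change)
  #18 pop 5: in=⊤ → ⊤ (no change)

Fixpoint:
  val[0] = 0
  val[1] = ⊤
  val[2] = ⊤
  val[3] = ⊤
  val[4] = 0
  val[5] = ⊤
  val[6] = ⊤
  val[7] = ⊤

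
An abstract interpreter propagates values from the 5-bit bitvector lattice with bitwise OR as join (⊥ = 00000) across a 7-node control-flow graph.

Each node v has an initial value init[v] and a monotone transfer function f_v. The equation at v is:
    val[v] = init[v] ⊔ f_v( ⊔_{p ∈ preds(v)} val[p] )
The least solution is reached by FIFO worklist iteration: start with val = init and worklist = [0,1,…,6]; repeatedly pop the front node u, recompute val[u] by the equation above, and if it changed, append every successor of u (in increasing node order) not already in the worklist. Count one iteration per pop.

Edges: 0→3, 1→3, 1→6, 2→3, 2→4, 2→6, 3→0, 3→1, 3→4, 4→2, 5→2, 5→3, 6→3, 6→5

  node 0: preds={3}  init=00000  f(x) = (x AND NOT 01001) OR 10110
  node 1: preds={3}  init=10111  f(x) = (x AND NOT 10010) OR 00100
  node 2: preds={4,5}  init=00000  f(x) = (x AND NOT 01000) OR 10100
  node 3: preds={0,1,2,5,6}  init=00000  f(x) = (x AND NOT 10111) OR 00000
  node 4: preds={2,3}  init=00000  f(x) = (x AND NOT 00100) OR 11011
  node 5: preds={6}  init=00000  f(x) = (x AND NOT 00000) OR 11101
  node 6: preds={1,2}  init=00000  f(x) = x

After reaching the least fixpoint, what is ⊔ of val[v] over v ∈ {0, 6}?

11111

Trace (19 dequeues):
  [1] u=0 | in 00000 | out 10110 | prev 00000 | push {}
  [2] u=1 | in 00000 | out 10111 | ==
  [3] u=2 | in 00000 | out 10100 | prev 00000 | push {}
  [4] u=3 | in 10111 | out 00000 | ==
  [5] u=4 | in 10100 | out 11011 | prev 00000 | push {2}
  [6] u=5 | in 00000 | out 11101 | prev 00000 | push {3}
  [7] u=6 | in 10111 | out 10111 | prev 00000 | push {5}
  [8] u=2 | in 11111 | out 10111 | prev 10100 | push {4,6}
  [9] u=3 | in 11111 | out 01000 | prev 00000 | push {0,1}
  [10] u=5 | in 10111 | out 11111 | prev 11101 | push {2,3}
  [11] u=4 | in 11111 | out 11011 | ==
  [12] u=6 | in 10111 | out 10111 | ==
  [13] u=0 | in 01000 | out 10110 | ==
  [14] u=1 | in 01000 | out 11111 | prev 10111 | push {6}
  [15] u=2 | in 11111 | out 10111 | ==
  [16] u=3 | in 11111 | out 01000 | ==
  [17] u=6 | in 11111 | out 11111 | prev 10111 | push {3,5}
  [18] u=3 | in 11111 | out 01000 | ==
  [19] u=5 | in 11111 | out 11111 | ==

Converged values:
  [0] 10110
  [1] 11111
  [2] 10111
  [3] 01000
  [4] 11011
  [5] 11111
  [6] 11111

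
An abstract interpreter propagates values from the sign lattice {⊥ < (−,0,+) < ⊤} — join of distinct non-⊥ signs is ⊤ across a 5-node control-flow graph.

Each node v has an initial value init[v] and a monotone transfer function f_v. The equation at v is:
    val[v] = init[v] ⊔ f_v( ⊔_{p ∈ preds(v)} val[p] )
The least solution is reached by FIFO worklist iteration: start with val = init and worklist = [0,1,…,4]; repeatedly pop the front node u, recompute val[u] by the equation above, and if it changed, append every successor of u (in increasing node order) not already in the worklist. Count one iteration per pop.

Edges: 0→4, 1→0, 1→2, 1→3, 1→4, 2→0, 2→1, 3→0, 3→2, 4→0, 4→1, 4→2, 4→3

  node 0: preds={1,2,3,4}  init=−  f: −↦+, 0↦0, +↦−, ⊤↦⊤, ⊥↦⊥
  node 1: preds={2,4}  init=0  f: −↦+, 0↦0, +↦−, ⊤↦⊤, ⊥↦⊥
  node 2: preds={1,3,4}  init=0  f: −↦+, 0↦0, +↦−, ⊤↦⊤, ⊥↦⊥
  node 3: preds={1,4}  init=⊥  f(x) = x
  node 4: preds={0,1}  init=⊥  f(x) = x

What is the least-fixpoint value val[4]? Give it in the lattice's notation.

⊤

Iteration log — 12 steps:
  step 1. node 0  ⊔preds=0  new=⊤  old=−  +wl: 
  step 2. node 1  ⊔preds=0  new=0  stable
  step 3. node 2  ⊔preds=0  new=0  stable
  step 4. node 3  ⊔preds=0  new=0  old=⊥  +wl: 0,2
  step 5. node 4  ⊔preds=⊤  new=⊤  old=⊥  +wl: 1,3
  step 6. node 0  ⊔preds=⊤  new=⊤  stable
  step 7. node 2  ⊔preds=⊤  new=⊤  old=0  +wl: 0
  step 8. node 1  ⊔preds=⊤  new=⊤  old=0  +wl: 2,4
  step 9. node 3  ⊔preds=⊤  new=⊤  old=0  +wl: 
  step 10. node 0  ⊔preds=⊤  new=⊤  stable
  step 11. node 2  ⊔preds=⊤  new=⊤  stable
  step 12. node 4  ⊔preds=⊤  new=⊤  stable

Least fixpoint reached:
  node 0: ⊤
  node 1: ⊤
  node 2: ⊤
  node 3: ⊤
  node 4: ⊤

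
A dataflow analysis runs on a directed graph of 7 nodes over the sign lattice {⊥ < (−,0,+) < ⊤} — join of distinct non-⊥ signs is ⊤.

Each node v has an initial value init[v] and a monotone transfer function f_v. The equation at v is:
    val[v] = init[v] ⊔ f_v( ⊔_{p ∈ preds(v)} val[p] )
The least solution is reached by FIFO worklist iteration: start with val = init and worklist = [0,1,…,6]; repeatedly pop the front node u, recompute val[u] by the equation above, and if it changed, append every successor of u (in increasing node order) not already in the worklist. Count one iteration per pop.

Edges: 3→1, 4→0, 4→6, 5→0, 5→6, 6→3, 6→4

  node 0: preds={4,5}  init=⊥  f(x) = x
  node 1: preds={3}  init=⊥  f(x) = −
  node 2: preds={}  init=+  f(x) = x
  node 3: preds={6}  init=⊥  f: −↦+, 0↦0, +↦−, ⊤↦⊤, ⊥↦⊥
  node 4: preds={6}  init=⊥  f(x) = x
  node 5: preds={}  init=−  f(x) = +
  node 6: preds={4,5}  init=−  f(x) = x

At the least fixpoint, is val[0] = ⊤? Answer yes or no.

yes

Iteration log — 14 steps:
  step 1. node 0  ⊔preds=−  new=−  old=⊥  +wl: 
  step 2. node 1  ⊔preds=⊥  new=−  old=⊥  +wl: 
  step 3. node 2  ⊔preds=⊥  new=+  stable
  step 4. node 3  ⊔preds=−  new=+  old=⊥  +wl: 1
  step 5. node 4  ⊔preds=−  new=−  old=⊥  +wl: 0
  step 6. node 5  ⊔preds=⊥  new=⊤  old=−  +wl: 
  step 7. node 6  ⊔preds=⊤  new=⊤  old=−  +wl: 3,4
  step 8. node 1  ⊔preds=+  new=−  stable
  step 9. node 0  ⊔preds=⊤  new=⊤  old=−  +wl: 
  step 10. node 3  ⊔preds=⊤  new=⊤  old=+  +wl: 1
  step 11. node 4  ⊔preds=⊤  new=⊤  old=−  +wl: 0,6
  step 12. node 1  ⊔preds=⊤  new=−  stable
  step 13. node 0  ⊔preds=⊤  new=⊤  stable
  step 14. node 6  ⊔preds=⊤  new=⊤  stable

Least fixpoint reached:
  node 0: ⊤
  node 1: −
  node 2: +
  node 3: ⊤
  node 4: ⊤
  node 5: ⊤
  node 6: ⊤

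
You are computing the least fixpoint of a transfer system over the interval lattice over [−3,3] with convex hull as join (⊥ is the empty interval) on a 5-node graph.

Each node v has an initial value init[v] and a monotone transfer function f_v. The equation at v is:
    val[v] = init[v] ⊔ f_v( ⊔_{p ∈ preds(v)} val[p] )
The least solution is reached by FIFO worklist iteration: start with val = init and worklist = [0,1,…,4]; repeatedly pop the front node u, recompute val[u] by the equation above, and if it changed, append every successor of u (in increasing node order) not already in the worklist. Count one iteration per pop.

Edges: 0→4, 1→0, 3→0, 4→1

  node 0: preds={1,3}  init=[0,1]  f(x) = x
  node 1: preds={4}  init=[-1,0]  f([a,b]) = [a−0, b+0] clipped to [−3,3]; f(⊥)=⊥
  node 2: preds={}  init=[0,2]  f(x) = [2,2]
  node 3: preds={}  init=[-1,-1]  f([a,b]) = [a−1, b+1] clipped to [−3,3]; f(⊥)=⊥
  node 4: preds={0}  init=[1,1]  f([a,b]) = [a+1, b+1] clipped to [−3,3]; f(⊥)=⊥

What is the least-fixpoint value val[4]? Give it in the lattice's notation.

Trace (12 dequeues):
  [1] u=0 | in [-1,0] | out [-1,1] | prev [0,1] | push {}
  [2] u=1 | in [1,1] | out [-1,1] | prev [-1,0] | push {0}
  [3] u=2 | in ⊥ | out [0,2] | ==
  [4] u=3 | in ⊥ | out [-1,-1] | ==
  [5] u=4 | in [-1,1] | out [0,2] | prev [1,1] | push {1}
  [6] u=0 | in [-1,1] | out [-1,1] | ==
  [7] u=1 | in [0,2] | out [-1,2] | prev [-1,1] | push {0}
  [8] u=0 | in [-1,2] | out [-1,2] | prev [-1,1] | push {4}
  [9] u=4 | in [-1,2] | out [0,3] | prev [0,2] | push {1}
  [10] u=1 | in [0,3] | out [-1,3] | prev [-1,2] | push {0}
  [11] u=0 | in [-1,3] | out [-1,3] | prev [-1,2] | push {4}
  [12] u=4 | in [-1,3] | out [0,3] | ==

Converged values:
  [0] [-1,3]
  [1] [-1,3]
  [2] [0,2]
  [3] [-1,-1]
  [4] [0,3]

[0,3]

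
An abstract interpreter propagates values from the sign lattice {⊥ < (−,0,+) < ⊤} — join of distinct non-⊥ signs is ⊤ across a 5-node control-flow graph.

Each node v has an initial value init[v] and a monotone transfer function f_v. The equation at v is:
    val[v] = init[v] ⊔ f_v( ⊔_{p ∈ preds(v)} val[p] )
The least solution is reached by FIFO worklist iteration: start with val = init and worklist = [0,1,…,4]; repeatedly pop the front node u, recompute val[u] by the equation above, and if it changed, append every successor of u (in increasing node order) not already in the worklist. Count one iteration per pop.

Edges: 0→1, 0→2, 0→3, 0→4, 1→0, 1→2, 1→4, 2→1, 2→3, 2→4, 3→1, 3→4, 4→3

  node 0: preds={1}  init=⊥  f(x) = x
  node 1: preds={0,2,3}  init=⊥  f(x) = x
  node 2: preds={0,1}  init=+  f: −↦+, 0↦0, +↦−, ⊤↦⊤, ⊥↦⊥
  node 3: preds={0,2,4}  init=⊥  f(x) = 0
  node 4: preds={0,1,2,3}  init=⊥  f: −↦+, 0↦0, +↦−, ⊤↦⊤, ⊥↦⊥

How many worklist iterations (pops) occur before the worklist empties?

Worklist (15 pops):
  #1 pop 0: in=⊥ → ⊥ (no change)
  #2 pop 1: in=+ → + (was ⊥); enqueue [0]
  #3 pop 2: in=+ → ⊤ (was +); enqueue [1]
  #4 pop 3: in=⊤ → 0 (was ⊥); enqueue []
  #5 pop 4: in=⊤ → ⊤ (was ⊥); enqueue [3]
  #6 pop 0: in=+ → + (was ⊥); enqueue [2,4]
  #7 pop 1: in=⊤ → ⊤ (was +); enqueue [0]
  #8 pop 3: in=⊤ → 0 (no change)
  #9 pop 2: in=⊤ → ⊤ (no change)
  #10 pop 4: in=⊤ → ⊤ (no change)
  #11 pop 0: in=⊤ → ⊤ (was +); enqueue [1,2,3,4]
  #12 pop 1: in=⊤ → ⊤ (no change)
  #13 pop 2: in=⊤ → ⊤ (no change)
  #14 pop 3: in=⊤ → 0 (no change)
  #15 pop 4: in=⊤ → ⊤ (no change)

Fixpoint:
  val[0] = ⊤
  val[1] = ⊤
  val[2] = ⊤
  val[3] = 0
  val[4] = ⊤

15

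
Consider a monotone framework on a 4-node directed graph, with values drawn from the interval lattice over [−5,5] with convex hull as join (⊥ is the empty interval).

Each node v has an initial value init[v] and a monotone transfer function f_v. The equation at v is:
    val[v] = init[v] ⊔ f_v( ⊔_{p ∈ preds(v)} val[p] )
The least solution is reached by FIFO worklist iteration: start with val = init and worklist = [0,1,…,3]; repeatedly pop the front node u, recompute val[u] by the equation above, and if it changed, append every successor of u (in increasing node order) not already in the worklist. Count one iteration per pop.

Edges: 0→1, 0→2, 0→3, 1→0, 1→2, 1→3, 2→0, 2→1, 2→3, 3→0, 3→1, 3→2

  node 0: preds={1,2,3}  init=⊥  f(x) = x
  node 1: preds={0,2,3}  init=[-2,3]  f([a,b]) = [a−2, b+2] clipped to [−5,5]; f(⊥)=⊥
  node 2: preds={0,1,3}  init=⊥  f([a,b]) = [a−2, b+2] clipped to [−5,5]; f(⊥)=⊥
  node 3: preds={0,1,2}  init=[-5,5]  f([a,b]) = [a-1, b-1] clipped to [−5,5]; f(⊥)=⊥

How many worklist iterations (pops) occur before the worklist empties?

Iteration log — 6 steps:
  step 1. node 0  ⊔preds=[-5,5]  new=[-5,5]  old=⊥  +wl: 
  step 2. node 1  ⊔preds=[-5,5]  new=[-5,5]  old=[-2,3]  +wl: 0
  step 3. node 2  ⊔preds=[-5,5]  new=[-5,5]  old=⊥  +wl: 1
  step 4. node 3  ⊔preds=[-5,5]  new=[-5,5]  stable
  step 5. node 0  ⊔preds=[-5,5]  new=[-5,5]  stable
  step 6. node 1  ⊔preds=[-5,5]  new=[-5,5]  stable

Least fixpoint reached:
  node 0: [-5,5]
  node 1: [-5,5]
  node 2: [-5,5]
  node 3: [-5,5]

6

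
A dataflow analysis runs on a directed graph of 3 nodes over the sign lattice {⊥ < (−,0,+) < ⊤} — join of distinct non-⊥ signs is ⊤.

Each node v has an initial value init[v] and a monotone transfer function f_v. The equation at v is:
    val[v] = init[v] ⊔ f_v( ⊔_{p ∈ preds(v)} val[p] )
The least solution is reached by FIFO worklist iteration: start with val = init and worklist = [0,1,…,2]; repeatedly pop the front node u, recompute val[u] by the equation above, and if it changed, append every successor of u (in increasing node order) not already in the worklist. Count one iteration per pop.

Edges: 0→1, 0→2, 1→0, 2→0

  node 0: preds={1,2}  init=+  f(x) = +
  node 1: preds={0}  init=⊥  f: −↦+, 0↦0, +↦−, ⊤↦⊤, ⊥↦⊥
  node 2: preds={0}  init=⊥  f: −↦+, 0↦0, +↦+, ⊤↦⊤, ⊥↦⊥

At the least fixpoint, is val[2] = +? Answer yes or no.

yes

Trace (4 dequeues):
  [1] u=0 | in ⊥ | out + | ==
  [2] u=1 | in + | out − | prev ⊥ | push {0}
  [3] u=2 | in + | out + | prev ⊥ | push {}
  [4] u=0 | in ⊤ | out + | ==

Converged values:
  [0] +
  [1] −
  [2] +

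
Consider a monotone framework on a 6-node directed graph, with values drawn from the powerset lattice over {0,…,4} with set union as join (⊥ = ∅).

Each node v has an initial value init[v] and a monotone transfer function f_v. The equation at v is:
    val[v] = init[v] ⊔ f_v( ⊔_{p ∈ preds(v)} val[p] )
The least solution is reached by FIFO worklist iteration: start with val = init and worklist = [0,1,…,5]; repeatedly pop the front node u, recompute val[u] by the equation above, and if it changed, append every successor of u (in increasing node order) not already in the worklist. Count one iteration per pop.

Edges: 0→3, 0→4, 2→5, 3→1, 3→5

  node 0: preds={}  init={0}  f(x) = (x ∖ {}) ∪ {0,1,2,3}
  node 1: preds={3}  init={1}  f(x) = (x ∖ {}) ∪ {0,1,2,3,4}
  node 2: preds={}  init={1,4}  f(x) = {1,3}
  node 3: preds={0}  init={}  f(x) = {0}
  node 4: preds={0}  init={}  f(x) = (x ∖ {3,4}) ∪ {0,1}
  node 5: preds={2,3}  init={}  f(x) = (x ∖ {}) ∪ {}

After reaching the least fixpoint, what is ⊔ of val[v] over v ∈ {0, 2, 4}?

Iteration log — 7 steps:
  step 1. node 0  ⊔preds={}  new={0,1,2,3}  old={0}  +wl: 
  step 2. node 1  ⊔preds={}  new={0,1,2,3,4}  old={1}  +wl: 
  step 3. node 2  ⊔preds={}  new={1,3,4}  old={1,4}  +wl: 
  step 4. node 3  ⊔preds={0,1,2,3}  new={0}  old={}  +wl: 1
  step 5. node 4  ⊔preds={0,1,2,3}  new={0,1,2}  old={}  +wl: 
  step 6. node 5  ⊔preds={0,1,3,4}  new={0,1,3,4}  old={}  +wl: 
  step 7. node 1  ⊔preds={0}  new={0,1,2,3,4}  stable

Least fixpoint reached:
  node 0: {0,1,2,3}
  node 1: {0,1,2,3,4}
  node 2: {1,3,4}
  node 3: {0}
  node 4: {0,1,2}
  node 5: {0,1,3,4}

{0,1,2,3,4}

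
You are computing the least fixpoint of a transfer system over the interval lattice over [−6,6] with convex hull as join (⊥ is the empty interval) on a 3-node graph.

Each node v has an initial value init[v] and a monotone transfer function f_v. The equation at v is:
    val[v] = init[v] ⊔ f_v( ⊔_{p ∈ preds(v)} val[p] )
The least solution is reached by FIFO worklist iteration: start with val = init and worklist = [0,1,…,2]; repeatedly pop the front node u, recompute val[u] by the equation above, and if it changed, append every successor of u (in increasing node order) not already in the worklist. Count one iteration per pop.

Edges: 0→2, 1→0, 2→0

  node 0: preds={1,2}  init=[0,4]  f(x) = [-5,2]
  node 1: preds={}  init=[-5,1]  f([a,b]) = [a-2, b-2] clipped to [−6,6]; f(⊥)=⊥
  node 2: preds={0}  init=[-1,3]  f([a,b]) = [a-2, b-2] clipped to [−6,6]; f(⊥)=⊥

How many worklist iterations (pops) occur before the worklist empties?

4

Trace (4 dequeues):
  [1] u=0 | in [-5,3] | out [-5,4] | prev [0,4] | push {}
  [2] u=1 | in ⊥ | out [-5,1] | ==
  [3] u=2 | in [-5,4] | out [-6,3] | prev [-1,3] | push {0}
  [4] u=0 | in [-6,3] | out [-5,4] | ==

Converged values:
  [0] [-5,4]
  [1] [-5,1]
  [2] [-6,3]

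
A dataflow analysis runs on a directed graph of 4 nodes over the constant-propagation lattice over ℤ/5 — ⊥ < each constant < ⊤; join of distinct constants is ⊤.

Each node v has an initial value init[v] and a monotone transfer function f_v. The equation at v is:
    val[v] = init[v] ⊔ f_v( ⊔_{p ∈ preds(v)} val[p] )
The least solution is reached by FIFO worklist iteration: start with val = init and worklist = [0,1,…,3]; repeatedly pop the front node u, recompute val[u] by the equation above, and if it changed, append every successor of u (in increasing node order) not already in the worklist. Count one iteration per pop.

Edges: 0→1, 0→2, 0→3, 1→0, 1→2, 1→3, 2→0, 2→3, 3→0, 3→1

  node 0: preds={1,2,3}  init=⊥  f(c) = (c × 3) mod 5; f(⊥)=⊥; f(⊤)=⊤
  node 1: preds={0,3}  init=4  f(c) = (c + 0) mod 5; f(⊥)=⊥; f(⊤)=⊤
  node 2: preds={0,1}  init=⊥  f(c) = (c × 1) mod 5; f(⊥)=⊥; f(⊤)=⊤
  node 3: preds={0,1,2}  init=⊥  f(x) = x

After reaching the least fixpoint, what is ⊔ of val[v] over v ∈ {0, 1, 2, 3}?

Worklist (8 pops):
  #1 pop 0: in=4 → 2 (was ⊥); enqueue []
  #2 pop 1: in=2 → ⊤ (was 4); enqueue [0]
  #3 pop 2: in=⊤ → ⊤ (was ⊥); enqueue []
  #4 pop 3: in=⊤ → ⊤ (was ⊥); enqueue [1]
  #5 pop 0: in=⊤ → ⊤ (was 2); enqueue [2,3]
  #6 pop 1: in=⊤ → ⊤ (no change)
  #7 pop 2: in=⊤ → ⊤ (no change)
  #8 pop 3: in=⊤ → ⊤ (no change)

Fixpoint:
  val[0] = ⊤
  val[1] = ⊤
  val[2] = ⊤
  val[3] = ⊤

⊤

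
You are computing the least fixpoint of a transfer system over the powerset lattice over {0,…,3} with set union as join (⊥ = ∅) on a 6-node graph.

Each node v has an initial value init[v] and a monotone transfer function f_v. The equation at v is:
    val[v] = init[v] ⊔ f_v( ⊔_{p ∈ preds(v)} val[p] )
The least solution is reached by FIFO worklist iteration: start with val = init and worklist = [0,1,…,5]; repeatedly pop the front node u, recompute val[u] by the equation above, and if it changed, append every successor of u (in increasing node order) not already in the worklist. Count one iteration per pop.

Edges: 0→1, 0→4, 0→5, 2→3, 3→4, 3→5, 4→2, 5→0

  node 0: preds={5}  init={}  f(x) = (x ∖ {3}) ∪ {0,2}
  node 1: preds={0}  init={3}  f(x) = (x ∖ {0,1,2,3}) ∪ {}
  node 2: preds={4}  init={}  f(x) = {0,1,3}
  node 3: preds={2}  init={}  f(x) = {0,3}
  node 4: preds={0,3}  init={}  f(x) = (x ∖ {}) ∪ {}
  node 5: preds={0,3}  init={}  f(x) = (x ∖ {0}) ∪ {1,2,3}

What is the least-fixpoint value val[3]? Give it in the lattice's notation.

{0,3}

Worklist (12 pops):
  #1 pop 0: in={} → {0,2} (was {}); enqueue []
  #2 pop 1: in={0,2} → {3} (no change)
  #3 pop 2: in={} → {0,1,3} (was {}); enqueue []
  #4 pop 3: in={0,1,3} → {0,3} (was {}); enqueue []
  #5 pop 4: in={0,2,3} → {0,2,3} (was {}); enqueue [2]
  #6 pop 5: in={0,2,3} → {1,2,3} (was {}); enqueue [0]
  #7 pop 2: in={0,2,3} → {0,1,3} (no change)
  #8 pop 0: in={1,2,3} → {0,1,2} (was {0,2}); enqueue [1,4,5]
  #9 pop 1: in={0,1,2} → {3} (no change)
  #10 pop 4: in={0,1,2,3} → {0,1,2,3} (was {0,2,3}); enqueue [2]
  #11 pop 5: in={0,1,2,3} → {1,2,3} (no change)
  #12 pop 2: in={0,1,2,3} → {0,1,3} (no change)

Fixpoint:
  val[0] = {0,1,2}
  val[1] = {3}
  val[2] = {0,1,3}
  val[3] = {0,3}
  val[4] = {0,1,2,3}
  val[5] = {1,2,3}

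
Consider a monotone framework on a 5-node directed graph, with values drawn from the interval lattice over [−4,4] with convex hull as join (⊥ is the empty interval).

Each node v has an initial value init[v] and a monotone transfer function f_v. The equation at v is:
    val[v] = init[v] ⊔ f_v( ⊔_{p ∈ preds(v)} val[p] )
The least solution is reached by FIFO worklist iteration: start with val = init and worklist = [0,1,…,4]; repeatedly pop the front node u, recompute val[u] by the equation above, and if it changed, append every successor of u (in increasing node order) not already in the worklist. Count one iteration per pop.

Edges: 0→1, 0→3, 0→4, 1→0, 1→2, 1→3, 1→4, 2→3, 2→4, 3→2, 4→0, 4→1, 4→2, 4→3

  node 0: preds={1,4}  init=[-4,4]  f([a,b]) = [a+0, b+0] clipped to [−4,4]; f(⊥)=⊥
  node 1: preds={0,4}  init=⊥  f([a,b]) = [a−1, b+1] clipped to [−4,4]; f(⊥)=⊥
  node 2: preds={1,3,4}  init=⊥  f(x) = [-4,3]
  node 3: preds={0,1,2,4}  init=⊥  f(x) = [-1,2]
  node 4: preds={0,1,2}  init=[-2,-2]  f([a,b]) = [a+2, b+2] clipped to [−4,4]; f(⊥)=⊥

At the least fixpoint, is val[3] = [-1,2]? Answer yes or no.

Worklist (9 pops):
  #1 pop 0: in=[-2,-2] → [-4,4] (no change)
  #2 pop 1: in=[-4,4] → [-4,4] (was ⊥); enqueue [0]
  #3 pop 2: in=[-4,4] → [-4,3] (was ⊥); enqueue []
  #4 pop 3: in=[-4,4] → [-1,2] (was ⊥); enqueue [2]
  #5 pop 4: in=[-4,4] → [-2,4] (was [-2,-2]); enqueue [1,3]
  #6 pop 0: in=[-4,4] → [-4,4] (no change)
  #7 pop 2: in=[-4,4] → [-4,3] (no change)
  #8 pop 1: in=[-4,4] → [-4,4] (no change)
  #9 pop 3: in=[-4,4] → [-1,2] (no change)

Fixpoint:
  val[0] = [-4,4]
  val[1] = [-4,4]
  val[2] = [-4,3]
  val[3] = [-1,2]
  val[4] = [-2,4]

yes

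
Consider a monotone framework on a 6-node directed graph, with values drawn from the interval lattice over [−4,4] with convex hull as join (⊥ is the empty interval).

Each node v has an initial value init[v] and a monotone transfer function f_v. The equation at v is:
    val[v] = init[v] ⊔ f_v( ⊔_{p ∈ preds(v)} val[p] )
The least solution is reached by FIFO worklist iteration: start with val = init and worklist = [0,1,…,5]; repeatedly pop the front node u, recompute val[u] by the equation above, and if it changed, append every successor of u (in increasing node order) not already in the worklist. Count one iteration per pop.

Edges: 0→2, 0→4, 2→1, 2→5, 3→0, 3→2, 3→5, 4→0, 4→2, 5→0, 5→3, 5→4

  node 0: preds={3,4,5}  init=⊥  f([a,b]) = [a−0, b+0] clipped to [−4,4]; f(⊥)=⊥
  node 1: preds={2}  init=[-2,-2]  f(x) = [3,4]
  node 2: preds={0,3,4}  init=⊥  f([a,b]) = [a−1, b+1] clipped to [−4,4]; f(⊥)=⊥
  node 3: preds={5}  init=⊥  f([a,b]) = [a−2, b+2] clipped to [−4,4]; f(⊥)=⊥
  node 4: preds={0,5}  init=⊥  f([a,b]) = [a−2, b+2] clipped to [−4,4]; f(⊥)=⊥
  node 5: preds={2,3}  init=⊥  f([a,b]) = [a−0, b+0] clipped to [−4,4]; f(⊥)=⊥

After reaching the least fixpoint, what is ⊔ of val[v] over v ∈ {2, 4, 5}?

Trace (6 dequeues):
  [1] u=0 | in ⊥ | out ⊥ | ==
  [2] u=1 | in ⊥ | out [-2,4] | prev [-2,-2] | push {}
  [3] u=2 | in ⊥ | out ⊥ | ==
  [4] u=3 | in ⊥ | out ⊥ | ==
  [5] u=4 | in ⊥ | out ⊥ | ==
  [6] u=5 | in ⊥ | out ⊥ | ==

Converged values:
  [0] ⊥
  [1] [-2,4]
  [2] ⊥
  [3] ⊥
  [4] ⊥
  [5] ⊥

⊥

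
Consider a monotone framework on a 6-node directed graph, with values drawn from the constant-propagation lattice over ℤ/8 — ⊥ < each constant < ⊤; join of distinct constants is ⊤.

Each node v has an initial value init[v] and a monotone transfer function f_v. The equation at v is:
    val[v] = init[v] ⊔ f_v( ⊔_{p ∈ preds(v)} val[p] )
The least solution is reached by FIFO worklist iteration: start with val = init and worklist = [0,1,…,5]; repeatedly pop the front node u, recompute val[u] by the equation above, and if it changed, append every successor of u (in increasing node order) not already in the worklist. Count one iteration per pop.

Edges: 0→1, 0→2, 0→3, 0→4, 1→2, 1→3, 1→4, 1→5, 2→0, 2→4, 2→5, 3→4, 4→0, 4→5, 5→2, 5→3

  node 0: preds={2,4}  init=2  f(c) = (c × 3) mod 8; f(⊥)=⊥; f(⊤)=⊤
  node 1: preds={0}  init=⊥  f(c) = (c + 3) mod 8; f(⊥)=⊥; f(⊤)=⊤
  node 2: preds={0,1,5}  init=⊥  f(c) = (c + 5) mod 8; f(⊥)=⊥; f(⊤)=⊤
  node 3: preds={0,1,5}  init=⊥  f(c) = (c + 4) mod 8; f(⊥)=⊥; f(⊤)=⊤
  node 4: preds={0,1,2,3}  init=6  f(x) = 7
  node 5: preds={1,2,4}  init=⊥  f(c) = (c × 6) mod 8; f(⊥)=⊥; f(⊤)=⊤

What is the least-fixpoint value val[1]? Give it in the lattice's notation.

⊤

Worklist (14 pops):
  #1 pop 0: in=6 → 2 (no change)
  #2 pop 1: in=2 → 5 (was ⊥); enqueue []
  #3 pop 2: in=⊤ → ⊤ (was ⊥); enqueue [0]
  #4 pop 3: in=⊤ → ⊤ (was ⊥); enqueue []
  #5 pop 4: in=⊤ → ⊤ (was 6); enqueue []
  #6 pop 5: in=⊤ → ⊤ (was ⊥); enqueue [2,3]
  #7 pop 0: in=⊤ → ⊤ (was 2); enqueue [1,4]
  #8 pop 2: in=⊤ → ⊤ (no change)
  #9 pop 3: in=⊤ → ⊤ (no change)
  #10 pop 1: in=⊤ → ⊤ (was 5); enqueue [2,3,5]
  #11 pop 4: in=⊤ → ⊤ (no change)
  #12 pop 2: in=⊤ → ⊤ (no change)
  #13 pop 3: in=⊤ → ⊤ (no change)
  #14 pop 5: in=⊤ → ⊤ (no change)

Fixpoint:
  val[0] = ⊤
  val[1] = ⊤
  val[2] = ⊤
  val[3] = ⊤
  val[4] = ⊤
  val[5] = ⊤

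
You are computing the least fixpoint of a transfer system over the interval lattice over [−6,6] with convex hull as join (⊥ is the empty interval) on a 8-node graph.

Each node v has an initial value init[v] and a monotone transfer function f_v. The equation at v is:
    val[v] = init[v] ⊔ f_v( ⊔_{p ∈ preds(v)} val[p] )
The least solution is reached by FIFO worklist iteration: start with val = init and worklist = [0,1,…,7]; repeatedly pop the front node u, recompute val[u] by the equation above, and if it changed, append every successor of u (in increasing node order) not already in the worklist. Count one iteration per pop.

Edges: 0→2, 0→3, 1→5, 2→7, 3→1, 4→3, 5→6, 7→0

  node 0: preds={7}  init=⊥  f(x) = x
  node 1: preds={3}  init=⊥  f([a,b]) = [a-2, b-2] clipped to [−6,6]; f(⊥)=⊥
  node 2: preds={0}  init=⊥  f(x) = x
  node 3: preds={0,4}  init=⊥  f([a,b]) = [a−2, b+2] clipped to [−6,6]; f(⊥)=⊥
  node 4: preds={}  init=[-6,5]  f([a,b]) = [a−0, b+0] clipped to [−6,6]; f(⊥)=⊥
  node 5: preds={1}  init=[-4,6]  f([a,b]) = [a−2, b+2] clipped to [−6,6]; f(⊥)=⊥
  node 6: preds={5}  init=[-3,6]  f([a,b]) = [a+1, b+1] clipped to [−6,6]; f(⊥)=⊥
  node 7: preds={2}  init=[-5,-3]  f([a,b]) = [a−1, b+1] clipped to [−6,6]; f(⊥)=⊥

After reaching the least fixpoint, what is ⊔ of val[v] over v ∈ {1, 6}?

[-6,6]

Trace (47 dequeues):
  [1] u=0 | in [-5,-3] | out [-5,-3] | prev ⊥ | push {}
  [2] u=1 | in ⊥ | out ⊥ | ==
  [3] u=2 | in [-5,-3] | out [-5,-3] | prev ⊥ | push {}
  [4] u=3 | in [-6,5] | out [-6,6] | prev ⊥ | push {1}
  [5] u=4 | in ⊥ | out [-6,5] | ==
  [6] u=5 | in ⊥ | out [-4,6] | ==
  [7] u=6 | in [-4,6] | out [-3,6] | ==
  [8] u=7 | in [-5,-3] | out [-6,-2] | prev [-5,-3] | push {0}
  [9] u=1 | in [-6,6] | out [-6,4] | prev ⊥ | push {5}
  [10] u=0 | in [-6,-2] | out [-6,-2] | prev [-5,-3] | push {2,3}
  [11] u=5 | in [-6,4] | out [-6,6] | prev [-4,6] | push {6}
  [12] u=2 | in [-6,-2] | out [-6,-2] | prev [-5,-3] | push {7}
  [13] u=3 | in [-6,5] | out [-6,6] | ==
  [14] u=6 | in [-6,6] | out [-5,6] | prev [-3,6] | push {}
  [15] u=7 | in [-6,-2] | out [-6,-1] | prev [-6,-2] | push {0}
  [16] u=0 | in [-6,-1] | out [-6,-1] | prev [-6,-2] | push {2,3}
  [17] u=2 | in [-6,-1] | out [-6,-1] | prev [-6,-2] | push {7}
  [18] u=3 | in [-6,5] | out [-6,6] | ==
  [19] u=7 | in [-6,-1] | out [-6,0] | prev [-6,-1] | push {0}
  [20] u=0 | in [-6,0] | out [-6,0] | prev [-6,-1] | push {2,3}
  [21] u=2 | in [-6,0] | out [-6,0] | prev [-6,-1] | push {7}
  [22] u=3 | in [-6,5] | out [-6,6] | ==
  [23] u=7 | in [-6,0] | out [-6,1] | prev [-6,0] | push {0}
  [24] u=0 | in [-6,1] | out [-6,1] | prev [-6,0] | push {2,3}
  [25] u=2 | in [-6,1] | out [-6,1] | prev [-6,0] | push {7}
  [26] u=3 | in [-6,5] | out [-6,6] | ==
  [27] u=7 | in [-6,1] | out [-6,2] | prev [-6,1] | push {0}
  [28] u=0 | in [-6,2] | out [-6,2] | prev [-6,1] | push {2,3}
  [29] u=2 | in [-6,2] | out [-6,2] | prev [-6,1] | push {7}
  [30] u=3 | in [-6,5] | out [-6,6] | ==
  [31] u=7 | in [-6,2] | out [-6,3] | prev [-6,2] | push {0}
  [32] u=0 | in [-6,3] | out [-6,3] | prev [-6,2] | push {2,3}
  [33] u=2 | in [-6,3] | out [-6,3] | prev [-6,2] | push {7}
  [34] u=3 | in [-6,5] | out [-6,6] | ==
  [35] u=7 | in [-6,3] | out [-6,4] | prev [-6,3] | push {0}
  [36] u=0 | in [-6,4] | out [-6,4] | prev [-6,3] | push {2,3}
  [37] u=2 | in [-6,4] | out [-6,4] | prev [-6,3] | push {7}
  [38] u=3 | in [-6,5] | out [-6,6] | ==
  [39] u=7 | in [-6,4] | out [-6,5] | prev [-6,4] | push {0}
  [40] u=0 | in [-6,5] | out [-6,5] | prev [-6,4] | push {2,3}
  [41] u=2 | in [-6,5] | out [-6,5] | prev [-6,4] | push {7}
  [42] u=3 | in [-6,5] | out [-6,6] | ==
  [43] u=7 | in [-6,5] | out [-6,6] | prev [-6,5] | push {0}
  [44] u=0 | in [-6,6] | out [-6,6] | prev [-6,5] | push {2,3}
  [45] u=2 | in [-6,6] | out [-6,6] | prev [-6,5] | push {7}
  [46] u=3 | in [-6,6] | out [-6,6] | ==
  [47] u=7 | in [-6,6] | out [-6,6] | ==

Converged values:
  [0] [-6,6]
  [1] [-6,4]
  [2] [-6,6]
  [3] [-6,6]
  [4] [-6,5]
  [5] [-6,6]
  [6] [-5,6]
  [7] [-6,6]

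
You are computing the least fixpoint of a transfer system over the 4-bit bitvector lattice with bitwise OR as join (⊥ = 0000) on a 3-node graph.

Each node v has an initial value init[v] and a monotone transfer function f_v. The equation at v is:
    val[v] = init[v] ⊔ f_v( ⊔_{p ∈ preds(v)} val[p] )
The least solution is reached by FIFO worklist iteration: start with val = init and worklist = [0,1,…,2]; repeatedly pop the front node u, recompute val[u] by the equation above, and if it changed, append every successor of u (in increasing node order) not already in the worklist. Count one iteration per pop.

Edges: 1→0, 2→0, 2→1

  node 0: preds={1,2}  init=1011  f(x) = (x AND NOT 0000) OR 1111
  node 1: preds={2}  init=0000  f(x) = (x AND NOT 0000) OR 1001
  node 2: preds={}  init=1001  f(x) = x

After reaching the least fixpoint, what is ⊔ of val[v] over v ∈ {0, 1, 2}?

Worklist (4 pops):
  #1 pop 0: in=1001 → 1111 (was 1011); enqueue []
  #2 pop 1: in=1001 → 1001 (was 0000); enqueue [0]
  #3 pop 2: in=0000 → 1001 (no change)
  #4 pop 0: in=1001 → 1111 (no change)

Fixpoint:
  val[0] = 1111
  val[1] = 1001
  val[2] = 1001

1111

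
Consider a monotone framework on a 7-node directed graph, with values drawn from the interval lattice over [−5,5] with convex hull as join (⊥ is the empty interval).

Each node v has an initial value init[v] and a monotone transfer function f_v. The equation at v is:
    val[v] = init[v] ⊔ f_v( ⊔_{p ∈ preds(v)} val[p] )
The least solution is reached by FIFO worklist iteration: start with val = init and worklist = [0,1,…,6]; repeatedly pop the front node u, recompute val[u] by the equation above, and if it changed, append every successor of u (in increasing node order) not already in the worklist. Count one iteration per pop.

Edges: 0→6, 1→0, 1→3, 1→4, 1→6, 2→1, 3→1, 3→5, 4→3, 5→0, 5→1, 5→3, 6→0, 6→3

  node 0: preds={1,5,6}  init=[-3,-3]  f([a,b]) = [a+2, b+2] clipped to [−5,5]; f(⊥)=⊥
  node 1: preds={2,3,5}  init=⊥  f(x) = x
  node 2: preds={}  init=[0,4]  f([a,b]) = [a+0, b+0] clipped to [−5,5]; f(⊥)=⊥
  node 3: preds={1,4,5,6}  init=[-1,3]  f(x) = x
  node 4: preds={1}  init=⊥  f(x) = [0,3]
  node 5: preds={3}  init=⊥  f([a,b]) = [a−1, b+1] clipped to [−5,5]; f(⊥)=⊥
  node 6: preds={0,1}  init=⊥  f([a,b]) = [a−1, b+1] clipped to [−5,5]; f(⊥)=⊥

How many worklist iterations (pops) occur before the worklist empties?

Iteration log — 25 steps:
  step 1. node 0  ⊔preds=⊥  new=[-3,-3]  stable
  step 2. node 1  ⊔preds=[-1,4]  new=[-1,4]  old=⊥  +wl: 0
  step 3. node 2  ⊔preds=⊥  new=[0,4]  stable
  step 4. node 3  ⊔preds=[-1,4]  new=[-1,4]  old=[-1,3]  +wl: 1
  step 5. node 4  ⊔preds=[-1,4]  new=[0,3]  old=⊥  +wl: 3
  step 6. node 5  ⊔preds=[-1,4]  new=[-2,5]  old=⊥  +wl: 
  step 7. node 6  ⊔preds=[-3,4]  new=[-4,5]  old=⊥  +wl: 
  step 8. node 0  ⊔preds=[-4,5]  new=[-3,5]  old=[-3,-3]  +wl: 6
  step 9. node 1  ⊔preds=[-2,5]  new=[-2,5]  old=[-1,4]  +wl: 0,4
  step 10. node 3  ⊔preds=[-4,5]  new=[-4,5]  old=[-1,4]  +wl: 1,5
  step 11. node 6  ⊔preds=[-3,5]  new=[-4,5]  stable
  step 12. node 0  ⊔preds=[-4,5]  new=[-3,5]  stable
  step 13. node 4  ⊔preds=[-2,5]  new=[0,3]  stable
  step 14. node 1  ⊔preds=[-4,5]  new=[-4,5]  old=[-2,5]  +wl: 0,3,4,6
  step 15. node 5  ⊔preds=[-4,5]  new=[-5,5]  old=[-2,5]  +wl: 1
  step 16. node 0  ⊔preds=[-5,5]  new=[-3,5]  stable
  step 17. node 3  ⊔preds=[-5,5]  new=[-5,5]  old=[-4,5]  +wl: 5
  step 18. node 4  ⊔preds=[-4,5]  new=[0,3]  stable
  step 19. node 6  ⊔preds=[-4,5]  new=[-5,5]  old=[-4,5]  +wl: 0,3
  step 20. node 1  ⊔preds=[-5,5]  new=[-5,5]  old=[-4,5]  +wl: 4,6
  step 21. node 5  ⊔preds=[-5,5]  new=[-5,5]  stable
  step 22. node 0  ⊔preds=[-5,5]  new=[-3,5]  stable
  step 23. node 3  ⊔preds=[-5,5]  new=[-5,5]  stable
  step 24. node 4  ⊔preds=[-5,5]  new=[0,3]  stable
  step 25. node 6  ⊔preds=[-5,5]  new=[-5,5]  stable

Least fixpoint reached:
  node 0: [-3,5]
  node 1: [-5,5]
  node 2: [0,4]
  node 3: [-5,5]
  node 4: [0,3]
  node 5: [-5,5]
  node 6: [-5,5]

25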